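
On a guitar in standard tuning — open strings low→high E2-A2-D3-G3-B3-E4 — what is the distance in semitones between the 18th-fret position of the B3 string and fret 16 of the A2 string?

16 semitones

B3 at fret 18 → F5 (MIDI 77); A2 at fret 16 → C#4 (MIDI 61).
77 − 61 = 16, so the two pitches are 16 semitones apart, with F5 the higher.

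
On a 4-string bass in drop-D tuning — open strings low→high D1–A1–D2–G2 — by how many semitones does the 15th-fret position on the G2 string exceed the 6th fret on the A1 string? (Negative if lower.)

G2 at fret 15 → A♯3 (MIDI 58); A1 at fret 6 → D♯2 (MIDI 39).
58 − 39 = 19, so the two pitches are 19 semitones apart.

19 semitones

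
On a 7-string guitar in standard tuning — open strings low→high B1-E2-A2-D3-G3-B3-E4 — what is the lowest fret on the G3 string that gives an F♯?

From G3, count semitones up the chromatic scale until reaching F♯: G–G#–A–A#–…–E–F–F# — 11 steps.

11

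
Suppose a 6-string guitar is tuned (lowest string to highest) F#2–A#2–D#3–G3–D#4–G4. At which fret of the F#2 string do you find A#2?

A#2 is 4 semitones above the open F#2 (F#–G–G#–A–A#), so it sits at fret 4.

4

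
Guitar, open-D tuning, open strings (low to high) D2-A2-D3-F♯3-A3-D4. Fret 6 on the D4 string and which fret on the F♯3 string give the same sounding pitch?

14

Fret 6 on D4 is MIDI 62 + 6 = 68 (G♯4). On the F♯3 string (open MIDI 54), that pitch is 68 − 54 = fret 14.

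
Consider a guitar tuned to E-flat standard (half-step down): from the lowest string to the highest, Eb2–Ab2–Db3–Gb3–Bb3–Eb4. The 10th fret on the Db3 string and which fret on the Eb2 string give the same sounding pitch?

20

Db3 at fret 10 is Db3 + 10 semitones = B3.
The open Eb2 string is 10 semitones below the open Db3, so the same pitch on the Eb2 string lies at fret 10 + 10 = 20.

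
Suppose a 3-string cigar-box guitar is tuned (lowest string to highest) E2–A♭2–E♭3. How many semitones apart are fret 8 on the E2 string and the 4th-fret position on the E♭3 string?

7 semitones

E2 at fret 8 → C3 (MIDI 48); E♭3 at fret 4 → G3 (MIDI 55).
48 − 55 = -7, so the two pitches are 7 semitones apart, with G3 the higher.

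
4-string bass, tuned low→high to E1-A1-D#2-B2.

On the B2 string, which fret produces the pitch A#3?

A#3 is 11 semitones above the open B2 (B–C–C#–D–…–G#–A–A#), so it sits at fret 11.

11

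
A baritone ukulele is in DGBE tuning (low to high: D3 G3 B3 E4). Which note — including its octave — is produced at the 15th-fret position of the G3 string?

G3 is MIDI 55. Adding 15 gives 70, which is A#4.
(Equivalently spelled Bb4.)

A#4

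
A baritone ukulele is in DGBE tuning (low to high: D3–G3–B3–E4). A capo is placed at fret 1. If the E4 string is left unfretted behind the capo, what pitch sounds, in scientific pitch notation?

F4

The capo raises the open E4 by 1 semitone to F4; fretting 0 more gives E4 + 1 + 0 = E4 + 1 semitone = F4.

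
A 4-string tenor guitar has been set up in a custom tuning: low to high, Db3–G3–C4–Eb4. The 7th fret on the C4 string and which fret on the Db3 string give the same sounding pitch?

18

Fret 7 on C4 is MIDI 60 + 7 = 67 (G4). On the Db3 string (open MIDI 49), that pitch is 67 − 49 = fret 18.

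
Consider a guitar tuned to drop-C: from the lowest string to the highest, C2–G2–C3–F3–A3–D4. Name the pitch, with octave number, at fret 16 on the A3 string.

The open A3 string plus 16 semitones: A–A#–B–C–…–B–C–C#.
The walk passes from B into C 2 times, so the octave number goes from 3 to 5.

C#5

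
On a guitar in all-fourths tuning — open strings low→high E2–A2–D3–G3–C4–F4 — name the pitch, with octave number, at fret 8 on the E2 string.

C3

Each fret is one semitone, so E2 + 8 = C3.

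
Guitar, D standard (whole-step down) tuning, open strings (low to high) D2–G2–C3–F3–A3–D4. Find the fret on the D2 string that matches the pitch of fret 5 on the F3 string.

F3 at fret 5 is F3 + 5 semitones = A♯3.
The open D2 string is 15 semitones below the open F3, so the same pitch on the D2 string lies at fret 5 + 15 = 20.

20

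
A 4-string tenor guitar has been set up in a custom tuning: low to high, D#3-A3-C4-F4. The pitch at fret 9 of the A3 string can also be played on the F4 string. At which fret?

A3 at fret 9 is A3 + 9 semitones = F#4.
The open F4 string is 8 semitones above the open A3, so the same pitch on the F4 string lies at fret 9 − 8 = 1.

1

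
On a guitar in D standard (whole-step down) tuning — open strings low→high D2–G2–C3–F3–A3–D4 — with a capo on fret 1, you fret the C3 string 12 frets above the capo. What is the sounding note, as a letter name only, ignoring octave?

C♯

The capo raises the open C3 by 1 semitone to C♯3; fretting 12 more gives C3 + 1 + 12 = C3 + 13 semitones, landing on C♯.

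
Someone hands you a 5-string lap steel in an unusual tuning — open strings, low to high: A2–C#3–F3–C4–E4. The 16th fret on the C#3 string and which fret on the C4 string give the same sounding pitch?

5

Fret 16 on C#3 is MIDI 49 + 16 = 65 (F4). On the C4 string (open MIDI 60), that pitch is 65 − 60 = fret 5.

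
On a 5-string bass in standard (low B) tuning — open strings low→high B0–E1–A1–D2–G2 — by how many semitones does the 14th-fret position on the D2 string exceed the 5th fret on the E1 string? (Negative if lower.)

D2 at fret 14 → E3 (MIDI 52); E1 at fret 5 → A1 (MIDI 33).
52 − 33 = 19, so the two pitches are 19 semitones apart.

19 semitones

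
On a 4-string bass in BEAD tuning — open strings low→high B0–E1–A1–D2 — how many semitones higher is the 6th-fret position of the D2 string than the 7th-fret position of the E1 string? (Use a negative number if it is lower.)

9 semitones

D2 at fret 6 → G#2 (MIDI 44); E1 at fret 7 → B1 (MIDI 35).
44 − 35 = 9, so the two pitches are 9 semitones apart.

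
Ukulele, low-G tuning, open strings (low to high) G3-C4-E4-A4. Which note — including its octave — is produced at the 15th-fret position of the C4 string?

D♯5

C4 is MIDI 60. Adding 15 gives 75, which is D♯5.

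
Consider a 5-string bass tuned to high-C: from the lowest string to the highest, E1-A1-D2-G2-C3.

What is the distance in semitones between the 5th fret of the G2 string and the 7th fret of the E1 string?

G2 at fret 5 → C3 (MIDI 48); E1 at fret 7 → B1 (MIDI 35).
48 − 35 = 13, so the two pitches are 13 semitones apart, with C3 the higher.

13 semitones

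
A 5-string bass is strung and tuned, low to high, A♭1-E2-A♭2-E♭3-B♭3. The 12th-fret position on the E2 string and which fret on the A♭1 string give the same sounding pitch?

20

Fret 12 on E2 is MIDI 40 + 12 = 52 (E3). On the A♭1 string (open MIDI 32), that pitch is 52 − 32 = fret 20.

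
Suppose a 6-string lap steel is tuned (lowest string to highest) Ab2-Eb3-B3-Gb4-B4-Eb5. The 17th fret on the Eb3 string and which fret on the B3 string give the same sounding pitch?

9

Eb3 at fret 17 is Eb3 + 17 semitones = Ab4.
The open B3 string is 8 semitones above the open Eb3, so the same pitch on the B3 string lies at fret 17 − 8 = 9.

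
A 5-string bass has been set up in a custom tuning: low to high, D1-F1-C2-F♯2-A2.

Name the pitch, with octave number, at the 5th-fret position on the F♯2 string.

B2

Each fret is one semitone, so F♯2 + 5 = B2.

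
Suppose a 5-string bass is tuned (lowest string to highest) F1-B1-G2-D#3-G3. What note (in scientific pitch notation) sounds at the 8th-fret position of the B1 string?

The open B1 string plus 8 semitones: B–C–C#–D–D#–E–F–F#–G.
The walk passes from B into C once, so the octave number goes from 1 to 2.

G2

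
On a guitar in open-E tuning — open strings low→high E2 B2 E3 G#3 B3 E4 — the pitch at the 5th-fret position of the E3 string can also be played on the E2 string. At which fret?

17

E3 at fret 5 is E3 + 5 semitones = A3.
The open E2 string is 12 semitones below the open E3, so the same pitch on the E2 string lies at fret 5 + 12 = 17.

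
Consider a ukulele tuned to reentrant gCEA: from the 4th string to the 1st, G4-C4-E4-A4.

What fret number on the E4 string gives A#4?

6

A#4 is 6 semitones above the open E4 (E–F–F#–G–G#–A–A#), so it sits at fret 6.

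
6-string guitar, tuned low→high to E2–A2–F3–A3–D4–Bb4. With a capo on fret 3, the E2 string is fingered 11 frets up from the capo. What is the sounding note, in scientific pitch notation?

The capo raises the open E2 by 3 semitones to G2; fretting 11 more gives E2 + 3 + 11 = E2 + 14 semitones = Gb3.
(Also written F#.)

Gb3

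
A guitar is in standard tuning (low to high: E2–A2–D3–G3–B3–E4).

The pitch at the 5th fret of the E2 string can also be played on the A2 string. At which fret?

0

Fret 5 on E2 is MIDI 40 + 5 = 45 (A2). On the A2 string (open MIDI 45), that pitch is 45 − 45 = fret 0.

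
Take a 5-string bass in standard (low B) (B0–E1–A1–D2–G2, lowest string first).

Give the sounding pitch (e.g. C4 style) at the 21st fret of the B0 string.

G#2

Each fret is one semitone, so B0 + 21 = G#2.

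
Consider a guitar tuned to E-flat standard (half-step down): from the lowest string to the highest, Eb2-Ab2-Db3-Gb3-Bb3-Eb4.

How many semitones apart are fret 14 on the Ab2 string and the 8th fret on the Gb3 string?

Ab2 at fret 14 → Bb3 (MIDI 58); Gb3 at fret 8 → D4 (MIDI 62).
58 − 62 = -4, so the two pitches are 4 semitones apart, with D4 the higher.

4 semitones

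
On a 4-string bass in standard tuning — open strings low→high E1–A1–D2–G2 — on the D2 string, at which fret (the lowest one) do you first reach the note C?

From D2, count semitones up the chromatic scale until reaching C: D–D#–E–F–…–A#–B–C — 10 steps.

10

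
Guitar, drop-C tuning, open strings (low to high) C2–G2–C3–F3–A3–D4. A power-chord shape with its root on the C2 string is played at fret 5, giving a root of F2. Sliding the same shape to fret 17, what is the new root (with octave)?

F3

Moving from fret 5 to fret 17 shifts the root by 12 semitones.
F2 up 12 semitones is F3.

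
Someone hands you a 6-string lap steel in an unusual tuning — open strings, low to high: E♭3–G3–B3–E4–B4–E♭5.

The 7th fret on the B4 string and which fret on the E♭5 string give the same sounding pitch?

B4 at fret 7 is B4 + 7 semitones = G♭5.
The open E♭5 string is 4 semitones above the open B4, so the same pitch on the E♭5 string lies at fret 7 − 4 = 3.

3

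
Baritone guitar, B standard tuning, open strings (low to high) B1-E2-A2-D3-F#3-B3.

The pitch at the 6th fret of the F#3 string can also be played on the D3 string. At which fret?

10

Fret 6 on F#3 is MIDI 54 + 6 = 60 (C4). On the D3 string (open MIDI 50), that pitch is 60 − 50 = fret 10.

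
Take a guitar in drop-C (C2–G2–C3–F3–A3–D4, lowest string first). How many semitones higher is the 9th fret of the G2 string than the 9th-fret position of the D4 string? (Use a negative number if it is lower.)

-19 semitones

G2 at fret 9 → E3 (MIDI 52); D4 at fret 9 → B4 (MIDI 71).
52 − 71 = -19, so the two pitches are 19 semitones apart.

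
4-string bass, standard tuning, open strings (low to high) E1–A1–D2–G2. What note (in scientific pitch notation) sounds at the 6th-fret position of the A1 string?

A1 is MIDI 33. Adding 6 gives 39, which is D#2.
(Equivalently spelled Eb2.)

D#2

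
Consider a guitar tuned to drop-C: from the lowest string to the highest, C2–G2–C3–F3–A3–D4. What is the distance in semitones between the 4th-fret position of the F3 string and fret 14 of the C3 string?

5 semitones

F3 at fret 4 → A3 (MIDI 57); C3 at fret 14 → D4 (MIDI 62).
57 − 62 = -5, so the two pitches are 5 semitones apart, with D4 the higher.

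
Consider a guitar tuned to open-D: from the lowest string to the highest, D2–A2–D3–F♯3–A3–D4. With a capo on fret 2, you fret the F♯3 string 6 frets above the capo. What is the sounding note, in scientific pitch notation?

D4

The capo raises the open F♯3 by 2 semitones to G♯3; fretting 6 more gives F♯3 + 2 + 6 = F♯3 + 8 semitones = D4.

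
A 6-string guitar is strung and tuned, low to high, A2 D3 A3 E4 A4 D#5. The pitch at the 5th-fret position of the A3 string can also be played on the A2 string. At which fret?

A3 at fret 5 is A3 + 5 semitones = D4.
The open A2 string is 12 semitones below the open A3, so the same pitch on the A2 string lies at fret 5 + 12 = 17.

17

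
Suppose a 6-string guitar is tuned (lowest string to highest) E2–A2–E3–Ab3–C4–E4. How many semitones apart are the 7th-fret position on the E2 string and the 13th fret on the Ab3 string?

22 semitones

E2 at fret 7 → B2 (MIDI 47); Ab3 at fret 13 → A4 (MIDI 69).
47 − 69 = -22, so the two pitches are 22 semitones apart, with A4 the higher.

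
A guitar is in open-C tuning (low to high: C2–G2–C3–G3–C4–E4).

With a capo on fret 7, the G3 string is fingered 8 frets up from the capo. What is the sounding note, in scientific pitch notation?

The capo raises the open G3 by 7 semitones to D4; fretting 8 more gives G3 + 7 + 8 = G3 + 15 semitones = A♯4.

A♯4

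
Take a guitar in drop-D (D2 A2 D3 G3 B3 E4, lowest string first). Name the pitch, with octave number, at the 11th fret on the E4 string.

D#5

Each fret is one semitone, so E4 + 11 = D#5.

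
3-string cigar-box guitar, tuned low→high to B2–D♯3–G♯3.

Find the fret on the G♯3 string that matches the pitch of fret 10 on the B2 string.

1

Fret 10 on B2 is MIDI 47 + 10 = 57 (A3). On the G♯3 string (open MIDI 56), that pitch is 57 − 56 = fret 1.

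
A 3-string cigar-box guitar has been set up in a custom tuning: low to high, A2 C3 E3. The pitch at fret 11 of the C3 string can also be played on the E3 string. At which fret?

7

Fret 11 on C3 is MIDI 48 + 11 = 59 (B3). On the E3 string (open MIDI 52), that pitch is 59 − 52 = fret 7.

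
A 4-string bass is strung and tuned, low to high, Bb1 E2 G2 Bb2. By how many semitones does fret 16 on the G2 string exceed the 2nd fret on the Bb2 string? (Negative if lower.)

G2 at fret 16 → B3 (MIDI 59); Bb2 at fret 2 → C3 (MIDI 48).
59 − 48 = 11, so the two pitches are 11 semitones apart.

11 semitones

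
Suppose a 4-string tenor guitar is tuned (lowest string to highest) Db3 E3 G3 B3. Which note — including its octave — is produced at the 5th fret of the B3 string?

E4

B3 is MIDI 59. Adding 5 gives 64, which is E4.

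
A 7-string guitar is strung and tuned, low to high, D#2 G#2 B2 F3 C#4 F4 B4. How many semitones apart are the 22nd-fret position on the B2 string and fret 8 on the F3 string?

8 semitones

B2 at fret 22 → A4 (MIDI 69); F3 at fret 8 → C#4 (MIDI 61).
69 − 61 = 8, so the two pitches are 8 semitones apart, with A4 the higher.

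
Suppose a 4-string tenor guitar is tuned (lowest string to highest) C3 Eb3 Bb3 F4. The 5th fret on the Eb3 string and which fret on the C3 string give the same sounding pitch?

8

Fret 5 on Eb3 is MIDI 51 + 5 = 56 (Ab3). On the C3 string (open MIDI 48), that pitch is 56 − 48 = fret 8.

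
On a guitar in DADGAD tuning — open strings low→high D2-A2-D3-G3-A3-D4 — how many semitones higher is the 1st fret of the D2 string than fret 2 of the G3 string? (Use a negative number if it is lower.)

D2 at fret 1 → D♯2 (MIDI 39); G3 at fret 2 → A3 (MIDI 57).
39 − 57 = -18, so the two pitches are 18 semitones apart.

-18 semitones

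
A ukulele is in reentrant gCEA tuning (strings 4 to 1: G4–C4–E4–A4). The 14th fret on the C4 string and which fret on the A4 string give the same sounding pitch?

5

C4 at fret 14 is C4 + 14 semitones = D5.
The open A4 string is 9 semitones above the open C4, so the same pitch on the A4 string lies at fret 14 − 9 = 5.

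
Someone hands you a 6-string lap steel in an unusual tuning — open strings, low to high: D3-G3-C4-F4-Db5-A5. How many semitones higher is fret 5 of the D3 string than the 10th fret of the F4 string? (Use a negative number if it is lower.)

D3 at fret 5 → G3 (MIDI 55); F4 at fret 10 → Eb5 (MIDI 75).
55 − 75 = -20, so the two pitches are 20 semitones apart.

-20 semitones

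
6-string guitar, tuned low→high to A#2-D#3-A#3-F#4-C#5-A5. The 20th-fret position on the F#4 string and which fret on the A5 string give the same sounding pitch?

5

F#4 at fret 20 is F#4 + 20 semitones = D6.
The open A5 string is 15 semitones above the open F#4, so the same pitch on the A5 string lies at fret 20 − 15 = 5.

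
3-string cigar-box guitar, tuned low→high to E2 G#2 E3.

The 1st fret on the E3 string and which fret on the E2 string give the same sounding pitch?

13

Fret 1 on E3 is MIDI 52 + 1 = 53 (F3). On the E2 string (open MIDI 40), that pitch is 53 − 40 = fret 13.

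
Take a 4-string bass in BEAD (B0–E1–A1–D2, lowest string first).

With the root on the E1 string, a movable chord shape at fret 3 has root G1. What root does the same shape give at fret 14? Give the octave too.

Moving from fret 3 to fret 14 shifts the root by 11 semitones.
G1 up 11 semitones is F♯2.

F♯2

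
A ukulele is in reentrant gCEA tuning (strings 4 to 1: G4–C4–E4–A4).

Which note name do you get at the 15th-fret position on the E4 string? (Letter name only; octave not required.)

Each fret is one semitone, so E4 + 15 = G.

G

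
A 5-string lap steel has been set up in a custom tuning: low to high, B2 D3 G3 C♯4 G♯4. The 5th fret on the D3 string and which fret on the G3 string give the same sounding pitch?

0

D3 at fret 5 is D3 + 5 semitones = G3.
The open G3 string is 5 semitones above the open D3, so the same pitch on the G3 string lies at fret 5 − 5 = 0.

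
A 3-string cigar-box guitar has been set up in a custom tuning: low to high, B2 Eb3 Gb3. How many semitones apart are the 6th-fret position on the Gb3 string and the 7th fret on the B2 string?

6 semitones

Gb3 at fret 6 → C4 (MIDI 60); B2 at fret 7 → Gb3 (MIDI 54).
60 − 54 = 6, so the two pitches are 6 semitones apart, with C4 the higher.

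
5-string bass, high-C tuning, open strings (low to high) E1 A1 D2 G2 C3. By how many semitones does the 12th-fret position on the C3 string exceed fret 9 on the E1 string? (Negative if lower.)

C3 at fret 12 → C4 (MIDI 60); E1 at fret 9 → C♯2 (MIDI 37).
60 − 37 = 23, so the two pitches are 23 semitones apart.

23 semitones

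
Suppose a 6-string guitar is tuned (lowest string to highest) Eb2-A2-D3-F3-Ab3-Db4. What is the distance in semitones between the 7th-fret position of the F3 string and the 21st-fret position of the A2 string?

F3 at fret 7 → C4 (MIDI 60); A2 at fret 21 → Gb4 (MIDI 66).
60 − 66 = -6, so the two pitches are 6 semitones apart, with Gb4 the higher.

6 semitones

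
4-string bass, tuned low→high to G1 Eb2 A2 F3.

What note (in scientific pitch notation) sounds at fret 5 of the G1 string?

C2

Each fret is one semitone, so G1 + 5 = C2.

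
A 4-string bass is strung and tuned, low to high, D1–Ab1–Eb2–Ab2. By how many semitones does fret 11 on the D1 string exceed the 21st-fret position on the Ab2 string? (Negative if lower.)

D1 at fret 11 → Db2 (MIDI 37); Ab2 at fret 21 → F4 (MIDI 65).
37 − 65 = -28, so the two pitches are 28 semitones apart.

-28 semitones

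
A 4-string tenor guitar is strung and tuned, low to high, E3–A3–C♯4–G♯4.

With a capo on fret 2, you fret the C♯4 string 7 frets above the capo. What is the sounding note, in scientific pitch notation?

The capo raises the open C♯4 by 2 semitones to D♯4; fretting 7 more gives C♯4 + 2 + 7 = C♯4 + 9 semitones = A♯4.

A♯4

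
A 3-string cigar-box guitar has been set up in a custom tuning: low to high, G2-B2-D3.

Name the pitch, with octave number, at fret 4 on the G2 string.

B2

The open G2 string plus 4 semitones: G–G#–A–A#–B.
No B→C boundary is crossed, so the octave stays at 2.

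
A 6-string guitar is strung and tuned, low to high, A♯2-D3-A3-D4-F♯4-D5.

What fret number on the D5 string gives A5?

A5 is 7 semitones above the open D5 (D–D#–E–F–F#–G–G#–A), so it sits at fret 7.

7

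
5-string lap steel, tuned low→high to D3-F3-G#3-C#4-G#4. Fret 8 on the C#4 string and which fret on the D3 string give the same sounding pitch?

19

C#4 at fret 8 is C#4 + 8 semitones = A4.
The open D3 string is 11 semitones below the open C#4, so the same pitch on the D3 string lies at fret 8 + 11 = 19.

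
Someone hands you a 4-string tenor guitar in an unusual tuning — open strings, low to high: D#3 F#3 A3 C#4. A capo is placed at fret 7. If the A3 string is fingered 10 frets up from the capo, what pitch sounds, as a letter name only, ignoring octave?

D

The capo raises the open A3 by 7 semitones to E4; fretting 10 more gives A3 + 7 + 10 = A3 + 17 semitones, landing on D.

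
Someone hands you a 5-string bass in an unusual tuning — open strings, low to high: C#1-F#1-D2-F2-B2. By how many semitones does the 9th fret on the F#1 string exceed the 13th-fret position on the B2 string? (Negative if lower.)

-21 semitones

F#1 at fret 9 → D#2 (MIDI 39); B2 at fret 13 → C4 (MIDI 60).
39 − 60 = -21, so the two pitches are 21 semitones apart.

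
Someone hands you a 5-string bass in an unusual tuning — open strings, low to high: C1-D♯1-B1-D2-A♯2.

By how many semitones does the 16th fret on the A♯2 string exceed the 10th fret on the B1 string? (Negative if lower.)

17 semitones

A♯2 at fret 16 → D4 (MIDI 62); B1 at fret 10 → A2 (MIDI 45).
62 − 45 = 17, so the two pitches are 17 semitones apart.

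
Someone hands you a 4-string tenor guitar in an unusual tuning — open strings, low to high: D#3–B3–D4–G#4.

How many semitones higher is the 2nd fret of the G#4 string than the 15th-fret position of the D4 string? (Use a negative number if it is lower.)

G#4 at fret 2 → A#4 (MIDI 70); D4 at fret 15 → F5 (MIDI 77).
70 − 77 = -7, so the two pitches are 7 semitones apart.

-7 semitones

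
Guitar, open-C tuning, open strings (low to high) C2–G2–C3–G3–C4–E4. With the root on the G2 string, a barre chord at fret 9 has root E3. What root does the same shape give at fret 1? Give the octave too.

Moving from fret 9 to fret 1 shifts the root by -8 semitones.
E3 down 8 semitones is G#2.

G#2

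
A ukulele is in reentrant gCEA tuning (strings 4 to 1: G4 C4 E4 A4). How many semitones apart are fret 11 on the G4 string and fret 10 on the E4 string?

G4 at fret 11 → F#5 (MIDI 78); E4 at fret 10 → D5 (MIDI 74).
78 − 74 = 4, so the two pitches are 4 semitones apart, with F#5 the higher.

4 semitones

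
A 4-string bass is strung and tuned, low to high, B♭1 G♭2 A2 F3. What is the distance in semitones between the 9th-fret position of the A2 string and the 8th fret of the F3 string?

A2 at fret 9 → G♭3 (MIDI 54); F3 at fret 8 → D♭4 (MIDI 61).
54 − 61 = -7, so the two pitches are 7 semitones apart, with D♭4 the higher.

7 semitones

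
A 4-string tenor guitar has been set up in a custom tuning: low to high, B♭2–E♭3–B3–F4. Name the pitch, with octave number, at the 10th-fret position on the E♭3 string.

D♭4

The open E♭3 string plus 10 semitones: Eb–E–F–Gb–…–B–C–Db.
The walk passes from B into C once, so the octave number goes from 3 to 4.
(Equivalently spelled C♯4.)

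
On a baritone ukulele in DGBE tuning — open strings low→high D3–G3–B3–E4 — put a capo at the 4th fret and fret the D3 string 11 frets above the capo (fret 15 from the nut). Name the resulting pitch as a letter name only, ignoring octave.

The capo raises the open D3 by 4 semitones to F♯3; fretting 11 more gives D3 + 4 + 11 = D3 + 15 semitones, landing on F.

F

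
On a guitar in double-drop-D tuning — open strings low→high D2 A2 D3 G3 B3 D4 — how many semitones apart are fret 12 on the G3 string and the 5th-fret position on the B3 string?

G3 at fret 12 → G4 (MIDI 67); B3 at fret 5 → E4 (MIDI 64).
67 − 64 = 3, so the two pitches are 3 semitones apart, with G4 the higher.

3 semitones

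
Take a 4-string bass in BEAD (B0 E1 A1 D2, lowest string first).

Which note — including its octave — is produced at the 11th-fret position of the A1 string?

G♯2

Each fret is one semitone, so A1 + 11 = G♯2.
(Equivalently spelled A♭2.)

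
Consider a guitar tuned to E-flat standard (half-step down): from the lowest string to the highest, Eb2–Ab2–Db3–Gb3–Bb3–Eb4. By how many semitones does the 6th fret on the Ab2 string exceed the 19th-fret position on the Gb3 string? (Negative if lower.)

Ab2 at fret 6 → D3 (MIDI 50); Gb3 at fret 19 → Db5 (MIDI 73).
50 − 73 = -23, so the two pitches are 23 semitones apart.

-23 semitones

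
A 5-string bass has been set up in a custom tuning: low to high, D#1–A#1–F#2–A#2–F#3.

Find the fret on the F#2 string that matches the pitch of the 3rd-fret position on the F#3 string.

15

F#3 at fret 3 is F#3 + 3 semitones = A3.
The open F#2 string is 12 semitones below the open F#3, so the same pitch on the F#2 string lies at fret 3 + 12 = 15.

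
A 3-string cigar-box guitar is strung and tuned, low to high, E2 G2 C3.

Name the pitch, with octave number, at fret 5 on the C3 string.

F3

C3 is MIDI 48. Adding 5 gives 53, which is F3.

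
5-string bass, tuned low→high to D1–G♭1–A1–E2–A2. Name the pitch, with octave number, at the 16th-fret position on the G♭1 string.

G♭1 is MIDI 30. Adding 16 gives 46, which is B♭2.

B♭2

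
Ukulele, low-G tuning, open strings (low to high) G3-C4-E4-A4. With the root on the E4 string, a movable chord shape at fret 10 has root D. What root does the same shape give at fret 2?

Moving from fret 10 to fret 2 shifts the root by -8 semitones.
D down 8 semitones is F♯.

F♯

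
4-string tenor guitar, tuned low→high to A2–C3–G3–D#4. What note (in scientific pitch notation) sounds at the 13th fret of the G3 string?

G#4

Each fret is one semitone, so G3 + 13 = G#4.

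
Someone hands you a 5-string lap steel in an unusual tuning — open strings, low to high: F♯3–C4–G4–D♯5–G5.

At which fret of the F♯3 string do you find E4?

10

E4 is 10 semitones above the open F♯3 (F#–G–G#–A–…–D–D#–E), so it sits at fret 10.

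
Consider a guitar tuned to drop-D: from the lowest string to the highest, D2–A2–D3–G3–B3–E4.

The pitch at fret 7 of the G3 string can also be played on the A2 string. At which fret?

17

Fret 7 on G3 is MIDI 55 + 7 = 62 (D4). On the A2 string (open MIDI 45), that pitch is 62 − 45 = fret 17.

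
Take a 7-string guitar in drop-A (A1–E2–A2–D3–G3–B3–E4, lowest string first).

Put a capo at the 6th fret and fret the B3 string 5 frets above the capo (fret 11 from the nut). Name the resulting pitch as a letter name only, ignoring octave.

A♯

The capo raises the open B3 by 6 semitones to F4; fretting 5 more gives B3 + 6 + 5 = B3 + 11 semitones, landing on A♯.
(Also written B♭.)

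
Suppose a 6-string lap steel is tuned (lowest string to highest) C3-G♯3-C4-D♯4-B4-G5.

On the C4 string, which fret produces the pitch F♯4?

6

F♯4 is 6 semitones above the open C4 (C–C#–D–D#–E–F–F#), so it sits at fret 6.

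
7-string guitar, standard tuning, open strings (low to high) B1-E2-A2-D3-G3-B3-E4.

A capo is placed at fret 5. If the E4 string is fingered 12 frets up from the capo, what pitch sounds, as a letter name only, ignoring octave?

A

The capo raises the open E4 by 5 semitones to A4; fretting 12 more gives E4 + 5 + 12 = E4 + 17 semitones, landing on A.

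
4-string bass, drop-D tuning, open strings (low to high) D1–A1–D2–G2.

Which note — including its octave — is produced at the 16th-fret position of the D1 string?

F#2

The open D1 string plus 16 semitones: D–D#–E–F–…–E–F–F#.
The walk passes from B into C once, so the octave number goes from 1 to 2.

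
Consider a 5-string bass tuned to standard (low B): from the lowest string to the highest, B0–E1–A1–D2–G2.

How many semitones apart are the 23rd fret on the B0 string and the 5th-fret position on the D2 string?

3 semitones

B0 at fret 23 → A#2 (MIDI 46); D2 at fret 5 → G2 (MIDI 43).
46 − 43 = 3, so the two pitches are 3 semitones apart, with A#2 the higher.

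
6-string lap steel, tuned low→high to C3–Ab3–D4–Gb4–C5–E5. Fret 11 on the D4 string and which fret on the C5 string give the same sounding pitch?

D4 at fret 11 is D4 + 11 semitones = Db5.
The open C5 string is 10 semitones above the open D4, so the same pitch on the C5 string lies at fret 11 − 10 = 1.

1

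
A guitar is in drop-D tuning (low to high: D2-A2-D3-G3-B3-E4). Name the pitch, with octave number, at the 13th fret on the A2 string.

A#3

A2 is MIDI 45. Adding 13 gives 58, which is A#3.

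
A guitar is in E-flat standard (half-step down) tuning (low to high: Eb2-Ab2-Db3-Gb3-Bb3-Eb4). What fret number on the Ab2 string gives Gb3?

Gb3 is 10 semitones above the open Ab2 (Ab–A–Bb–B–…–E–F–Gb), so it sits at fret 10.

10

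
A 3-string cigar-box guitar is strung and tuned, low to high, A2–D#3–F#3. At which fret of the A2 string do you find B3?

14

B3 is 14 semitones above the open A2 (A–A#–B–C–…–A–A#–B), so it sits at fret 14.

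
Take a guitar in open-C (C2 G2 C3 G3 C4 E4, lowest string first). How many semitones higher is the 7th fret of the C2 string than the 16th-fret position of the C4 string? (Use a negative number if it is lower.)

-33 semitones

C2 at fret 7 → G2 (MIDI 43); C4 at fret 16 → E5 (MIDI 76).
43 − 76 = -33, so the two pitches are 33 semitones apart.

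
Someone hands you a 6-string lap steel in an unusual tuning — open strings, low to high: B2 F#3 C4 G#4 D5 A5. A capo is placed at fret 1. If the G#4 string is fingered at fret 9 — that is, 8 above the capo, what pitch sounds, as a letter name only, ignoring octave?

The capo raises the open G#4 by 1 semitone to A4; fretting 8 more gives G#4 + 1 + 8 = G#4 + 9 semitones, landing on F.

F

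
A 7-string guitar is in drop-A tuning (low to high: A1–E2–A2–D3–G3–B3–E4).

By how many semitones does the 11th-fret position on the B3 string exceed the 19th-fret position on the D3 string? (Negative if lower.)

B3 at fret 11 → A#4 (MIDI 70); D3 at fret 19 → A4 (MIDI 69).
70 − 69 = 1, so the two pitches are 1 semitone apart.

1 semitone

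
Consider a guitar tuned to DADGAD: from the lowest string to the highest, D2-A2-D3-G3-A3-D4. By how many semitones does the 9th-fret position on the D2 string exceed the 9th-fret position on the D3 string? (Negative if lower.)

D2 at fret 9 → B2 (MIDI 47); D3 at fret 9 → B3 (MIDI 59).
47 − 59 = -12, so the two pitches are 12 semitones apart.

-12 semitones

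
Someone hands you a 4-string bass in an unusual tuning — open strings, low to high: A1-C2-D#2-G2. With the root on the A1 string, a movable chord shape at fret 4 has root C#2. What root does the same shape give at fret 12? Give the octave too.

Moving from fret 4 to fret 12 shifts the root by 8 semitones.
C#2 up 8 semitones is A2.

A2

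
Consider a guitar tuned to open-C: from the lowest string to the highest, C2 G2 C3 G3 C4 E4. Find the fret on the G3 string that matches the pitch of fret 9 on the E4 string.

18

E4 at fret 9 is E4 + 9 semitones = C♯5.
The open G3 string is 9 semitones below the open E4, so the same pitch on the G3 string lies at fret 9 + 9 = 18.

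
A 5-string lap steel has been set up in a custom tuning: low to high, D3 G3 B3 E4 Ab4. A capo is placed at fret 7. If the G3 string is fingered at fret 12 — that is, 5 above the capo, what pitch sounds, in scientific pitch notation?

The capo raises the open G3 by 7 semitones to D4; fretting 5 more gives G3 + 7 + 5 = G3 + 12 semitones = G4.

G4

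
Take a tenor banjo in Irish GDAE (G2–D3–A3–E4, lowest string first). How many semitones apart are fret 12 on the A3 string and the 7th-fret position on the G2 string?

A3 at fret 12 → A4 (MIDI 69); G2 at fret 7 → D3 (MIDI 50).
69 − 50 = 19, so the two pitches are 19 semitones apart, with A4 the higher.

19 semitones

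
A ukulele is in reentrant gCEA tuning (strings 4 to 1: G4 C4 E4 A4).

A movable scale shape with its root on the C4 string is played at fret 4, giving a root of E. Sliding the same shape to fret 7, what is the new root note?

G

Moving from fret 4 to fret 7 shifts the root by 3 semitones.
E up 3 semitones is G.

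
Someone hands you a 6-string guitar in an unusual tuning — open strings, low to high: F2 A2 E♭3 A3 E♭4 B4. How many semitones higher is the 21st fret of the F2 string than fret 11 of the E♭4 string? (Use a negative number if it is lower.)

-12 semitones

F2 at fret 21 → D4 (MIDI 62); E♭4 at fret 11 → D5 (MIDI 74).
62 − 74 = -12, so the two pitches are 12 semitones apart.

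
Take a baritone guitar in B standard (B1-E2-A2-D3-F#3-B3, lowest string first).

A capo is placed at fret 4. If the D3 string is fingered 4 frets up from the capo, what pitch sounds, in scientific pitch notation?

The capo raises the open D3 by 4 semitones to F#3; fretting 4 more gives D3 + 4 + 4 = D3 + 8 semitones = A#3.
(Also written Bb.)

A#3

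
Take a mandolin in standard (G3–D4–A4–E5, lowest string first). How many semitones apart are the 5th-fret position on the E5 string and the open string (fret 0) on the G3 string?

E5 at fret 5 → A5 (MIDI 81); G3 at fret 0 → G3 (MIDI 55).
81 − 55 = 26, so the two pitches are 26 semitones apart, with A5 the higher.

26 semitones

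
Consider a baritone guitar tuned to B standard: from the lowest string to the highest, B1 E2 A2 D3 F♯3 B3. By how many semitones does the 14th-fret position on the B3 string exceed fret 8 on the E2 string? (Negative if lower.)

25 semitones

B3 at fret 14 → C♯5 (MIDI 73); E2 at fret 8 → C3 (MIDI 48).
73 − 48 = 25, so the two pitches are 25 semitones apart.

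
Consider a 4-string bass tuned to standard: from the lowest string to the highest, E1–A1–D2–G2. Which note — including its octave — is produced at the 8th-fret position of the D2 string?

The open D2 string plus 8 semitones: D–D#–E–F–F#–G–G#–A–A#.
No B→C boundary is crossed, so the octave stays at 2.
(Equivalently spelled B♭2.)

A♯2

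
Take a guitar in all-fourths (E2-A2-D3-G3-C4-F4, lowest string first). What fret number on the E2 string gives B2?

7

B2 is 7 semitones above the open E2 (E–F–F#–G–G#–A–A#–B), so it sits at fret 7.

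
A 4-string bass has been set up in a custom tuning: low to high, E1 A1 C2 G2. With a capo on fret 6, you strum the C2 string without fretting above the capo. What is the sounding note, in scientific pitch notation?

The capo raises the open C2 by 6 semitones to F#2; fretting 0 more gives C2 + 6 + 0 = C2 + 6 semitones = F#2.

F#2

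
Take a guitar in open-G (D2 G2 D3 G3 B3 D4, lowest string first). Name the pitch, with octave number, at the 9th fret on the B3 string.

G♯4

The open B3 string plus 9 semitones: B–C–C#–D–D#–E–F–F#–G–G#.
The walk passes from B into C once, so the octave number goes from 3 to 4.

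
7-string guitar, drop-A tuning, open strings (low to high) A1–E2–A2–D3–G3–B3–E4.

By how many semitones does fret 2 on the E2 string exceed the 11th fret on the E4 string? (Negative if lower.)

-33 semitones

E2 at fret 2 → F#2 (MIDI 42); E4 at fret 11 → D#5 (MIDI 75).
42 − 75 = -33, so the two pitches are 33 semitones apart.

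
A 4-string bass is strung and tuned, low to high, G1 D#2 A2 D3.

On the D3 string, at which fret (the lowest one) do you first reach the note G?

5

From D3, count semitones up the chromatic scale until reaching G: D–D#–E–F–F#–G — 5 steps.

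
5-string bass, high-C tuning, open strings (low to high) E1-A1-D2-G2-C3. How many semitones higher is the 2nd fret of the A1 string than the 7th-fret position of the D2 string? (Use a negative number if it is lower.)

A1 at fret 2 → B1 (MIDI 35); D2 at fret 7 → A2 (MIDI 45).
35 − 45 = -10, so the two pitches are 10 semitones apart.

-10 semitones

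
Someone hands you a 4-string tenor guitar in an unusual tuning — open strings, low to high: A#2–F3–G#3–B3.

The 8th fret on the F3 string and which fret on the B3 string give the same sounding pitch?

Fret 8 on F3 is MIDI 53 + 8 = 61 (C#4). On the B3 string (open MIDI 59), that pitch is 61 − 59 = fret 2.

2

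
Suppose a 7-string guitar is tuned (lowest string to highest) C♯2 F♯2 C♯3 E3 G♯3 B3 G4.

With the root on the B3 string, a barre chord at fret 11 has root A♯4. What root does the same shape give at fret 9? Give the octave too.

G♯4

Moving from fret 11 to fret 9 shifts the root by -2 semitones.
A♯4 down 2 semitones is G♯4.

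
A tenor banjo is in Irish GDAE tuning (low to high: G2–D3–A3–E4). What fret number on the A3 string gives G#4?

11

G#4 is 11 semitones above the open A3 (A–A#–B–C–…–F#–G–G#), so it sits at fret 11.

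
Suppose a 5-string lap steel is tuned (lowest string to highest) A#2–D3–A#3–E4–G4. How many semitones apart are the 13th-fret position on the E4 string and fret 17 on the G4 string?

7 semitones

E4 at fret 13 → F5 (MIDI 77); G4 at fret 17 → C6 (MIDI 84).
77 − 84 = -7, so the two pitches are 7 semitones apart, with C6 the higher.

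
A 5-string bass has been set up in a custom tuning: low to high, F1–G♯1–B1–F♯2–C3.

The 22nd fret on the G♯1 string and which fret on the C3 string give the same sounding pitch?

6

Fret 22 on G♯1 is MIDI 32 + 22 = 54 (F♯3). On the C3 string (open MIDI 48), that pitch is 54 − 48 = fret 6.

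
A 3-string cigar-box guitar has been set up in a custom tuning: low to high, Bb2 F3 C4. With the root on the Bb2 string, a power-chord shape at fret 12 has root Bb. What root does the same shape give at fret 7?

Moving from fret 12 to fret 7 shifts the root by -5 semitones.
Bb down 5 semitones is F.

F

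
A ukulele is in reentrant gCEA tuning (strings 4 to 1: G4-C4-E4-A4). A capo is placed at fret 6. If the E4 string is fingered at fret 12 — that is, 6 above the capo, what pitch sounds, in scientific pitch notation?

The capo raises the open E4 by 6 semitones to A♯4; fretting 6 more gives E4 + 6 + 6 = E4 + 12 semitones = E5.

E5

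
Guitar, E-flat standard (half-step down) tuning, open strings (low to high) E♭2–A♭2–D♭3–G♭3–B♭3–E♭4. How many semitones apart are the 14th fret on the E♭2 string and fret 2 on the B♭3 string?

E♭2 at fret 14 → F3 (MIDI 53); B♭3 at fret 2 → C4 (MIDI 60).
53 − 60 = -7, so the two pitches are 7 semitones apart, with C4 the higher.

7 semitones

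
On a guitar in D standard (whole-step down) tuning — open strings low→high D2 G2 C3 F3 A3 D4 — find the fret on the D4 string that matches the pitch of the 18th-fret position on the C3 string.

C3 at fret 18 is C3 + 18 semitones = F#4.
The open D4 string is 14 semitones above the open C3, so the same pitch on the D4 string lies at fret 18 − 14 = 4.

4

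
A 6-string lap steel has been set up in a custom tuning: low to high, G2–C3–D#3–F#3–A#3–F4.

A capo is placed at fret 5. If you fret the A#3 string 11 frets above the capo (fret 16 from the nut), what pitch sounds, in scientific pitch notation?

The capo raises the open A#3 by 5 semitones to D#4; fretting 11 more gives A#3 + 5 + 11 = A#3 + 16 semitones = D5.

D5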